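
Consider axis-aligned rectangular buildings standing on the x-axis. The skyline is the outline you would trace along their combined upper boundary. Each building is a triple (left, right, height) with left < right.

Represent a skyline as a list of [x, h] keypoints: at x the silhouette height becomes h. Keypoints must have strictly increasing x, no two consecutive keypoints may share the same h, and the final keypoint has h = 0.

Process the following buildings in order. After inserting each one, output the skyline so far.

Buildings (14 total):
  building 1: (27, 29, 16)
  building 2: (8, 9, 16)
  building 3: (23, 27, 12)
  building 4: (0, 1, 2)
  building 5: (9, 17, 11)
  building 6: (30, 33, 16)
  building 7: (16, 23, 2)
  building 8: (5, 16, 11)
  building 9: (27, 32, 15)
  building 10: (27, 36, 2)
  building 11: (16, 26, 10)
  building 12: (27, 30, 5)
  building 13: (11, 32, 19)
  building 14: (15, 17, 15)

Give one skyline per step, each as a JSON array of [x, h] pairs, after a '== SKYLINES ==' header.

== SKYLINES ==
[[27,16],[29,0]]
[[8,16],[9,0],[27,16],[29,0]]
[[8,16],[9,0],[23,12],[27,16],[29,0]]
[[0,2],[1,0],[8,16],[9,0],[23,12],[27,16],[29,0]]
[[0,2],[1,0],[8,16],[9,11],[17,0],[23,12],[27,16],[29,0]]
[[0,2],[1,0],[8,16],[9,11],[17,0],[23,12],[27,16],[29,0],[30,16],[33,0]]
[[0,2],[1,0],[8,16],[9,11],[17,2],[23,12],[27,16],[29,0],[30,16],[33,0]]
[[0,2],[1,0],[5,11],[8,16],[9,11],[17,2],[23,12],[27,16],[29,0],[30,16],[33,0]]
[[0,2],[1,0],[5,11],[8,16],[9,11],[17,2],[23,12],[27,16],[29,15],[30,16],[33,0]]
[[0,2],[1,0],[5,11],[8,16],[9,11],[17,2],[23,12],[27,16],[29,15],[30,16],[33,2],[36,0]]
[[0,2],[1,0],[5,11],[8,16],[9,11],[17,10],[23,12],[27,16],[29,15],[30,16],[33,2],[36,0]]
[[0,2],[1,0],[5,11],[8,16],[9,11],[17,10],[23,12],[27,16],[29,15],[30,16],[33,2],[36,0]]
[[0,2],[1,0],[5,11],[8,16],[9,11],[11,19],[32,16],[33,2],[36,0]]
[[0,2],[1,0],[5,11],[8,16],[9,11],[11,19],[32,16],[33,2],[36,0]]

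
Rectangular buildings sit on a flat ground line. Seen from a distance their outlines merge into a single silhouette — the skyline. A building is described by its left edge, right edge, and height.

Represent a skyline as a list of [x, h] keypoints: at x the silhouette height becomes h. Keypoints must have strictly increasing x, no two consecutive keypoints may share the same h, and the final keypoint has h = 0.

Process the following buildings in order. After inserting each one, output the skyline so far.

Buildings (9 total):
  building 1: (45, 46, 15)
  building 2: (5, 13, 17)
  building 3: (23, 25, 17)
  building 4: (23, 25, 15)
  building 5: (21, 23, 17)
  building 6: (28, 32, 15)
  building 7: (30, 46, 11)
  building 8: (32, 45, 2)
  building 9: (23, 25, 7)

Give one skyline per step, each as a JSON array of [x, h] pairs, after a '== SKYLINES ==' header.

== SKYLINES ==
[[45,15],[46,0]]
[[5,17],[13,0],[45,15],[46,0]]
[[5,17],[13,0],[23,17],[25,0],[45,15],[46,0]]
[[5,17],[13,0],[23,17],[25,0],[45,15],[46,0]]
[[5,17],[13,0],[21,17],[25,0],[45,15],[46,0]]
[[5,17],[13,0],[21,17],[25,0],[28,15],[32,0],[45,15],[46,0]]
[[5,17],[13,0],[21,17],[25,0],[28,15],[32,11],[45,15],[46,0]]
[[5,17],[13,0],[21,17],[25,0],[28,15],[32,11],[45,15],[46,0]]
[[5,17],[13,0],[21,17],[25,0],[28,15],[32,11],[45,15],[46,0]]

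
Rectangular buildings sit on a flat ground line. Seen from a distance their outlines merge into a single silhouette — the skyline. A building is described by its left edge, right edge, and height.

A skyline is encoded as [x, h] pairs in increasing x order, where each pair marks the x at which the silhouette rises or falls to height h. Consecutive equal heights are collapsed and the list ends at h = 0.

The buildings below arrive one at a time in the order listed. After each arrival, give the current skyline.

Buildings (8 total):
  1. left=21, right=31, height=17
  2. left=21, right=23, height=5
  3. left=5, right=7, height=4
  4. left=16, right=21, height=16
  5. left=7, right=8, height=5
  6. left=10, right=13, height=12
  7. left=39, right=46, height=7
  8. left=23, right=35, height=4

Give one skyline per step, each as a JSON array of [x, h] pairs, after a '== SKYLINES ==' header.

== SKYLINES ==
[[21,17],[31,0]]
[[21,17],[31,0]]
[[5,4],[7,0],[21,17],[31,0]]
[[5,4],[7,0],[16,16],[21,17],[31,0]]
[[5,4],[7,5],[8,0],[16,16],[21,17],[31,0]]
[[5,4],[7,5],[8,0],[10,12],[13,0],[16,16],[21,17],[31,0]]
[[5,4],[7,5],[8,0],[10,12],[13,0],[16,16],[21,17],[31,0],[39,7],[46,0]]
[[5,4],[7,5],[8,0],[10,12],[13,0],[16,16],[21,17],[31,4],[35,0],[39,7],[46,0]]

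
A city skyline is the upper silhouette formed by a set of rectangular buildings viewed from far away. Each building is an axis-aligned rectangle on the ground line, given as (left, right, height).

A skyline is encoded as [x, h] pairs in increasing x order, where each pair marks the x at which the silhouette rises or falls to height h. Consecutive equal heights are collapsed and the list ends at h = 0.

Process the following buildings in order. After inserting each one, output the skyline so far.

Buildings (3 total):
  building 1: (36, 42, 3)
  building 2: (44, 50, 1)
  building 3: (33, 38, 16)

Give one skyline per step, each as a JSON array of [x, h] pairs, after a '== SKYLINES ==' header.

== SKYLINES ==
[[36,3],[42,0]]
[[36,3],[42,0],[44,1],[50,0]]
[[33,16],[38,3],[42,0],[44,1],[50,0]]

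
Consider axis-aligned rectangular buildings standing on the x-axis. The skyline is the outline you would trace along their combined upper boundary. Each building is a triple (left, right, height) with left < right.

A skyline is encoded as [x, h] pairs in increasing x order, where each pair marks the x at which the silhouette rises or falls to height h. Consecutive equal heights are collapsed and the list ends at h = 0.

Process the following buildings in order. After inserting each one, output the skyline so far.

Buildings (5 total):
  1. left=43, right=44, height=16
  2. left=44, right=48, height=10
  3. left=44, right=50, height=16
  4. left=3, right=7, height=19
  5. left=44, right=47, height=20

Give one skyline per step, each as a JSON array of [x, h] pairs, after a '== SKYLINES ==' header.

== SKYLINES ==
[[43,16],[44,0]]
[[43,16],[44,10],[48,0]]
[[43,16],[50,0]]
[[3,19],[7,0],[43,16],[50,0]]
[[3,19],[7,0],[43,16],[44,20],[47,16],[50,0]]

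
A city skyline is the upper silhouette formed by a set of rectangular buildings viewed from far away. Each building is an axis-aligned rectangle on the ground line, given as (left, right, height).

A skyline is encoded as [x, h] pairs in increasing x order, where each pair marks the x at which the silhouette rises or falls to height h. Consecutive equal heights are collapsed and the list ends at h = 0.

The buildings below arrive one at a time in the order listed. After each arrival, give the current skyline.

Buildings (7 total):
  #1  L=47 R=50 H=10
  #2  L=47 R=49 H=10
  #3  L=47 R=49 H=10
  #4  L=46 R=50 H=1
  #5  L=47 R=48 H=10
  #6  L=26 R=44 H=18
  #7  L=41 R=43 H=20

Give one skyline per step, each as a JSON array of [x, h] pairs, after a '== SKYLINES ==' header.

== SKYLINES ==
[[47,10],[50,0]]
[[47,10],[50,0]]
[[47,10],[50,0]]
[[46,1],[47,10],[50,0]]
[[46,1],[47,10],[50,0]]
[[26,18],[44,0],[46,1],[47,10],[50,0]]
[[26,18],[41,20],[43,18],[44,0],[46,1],[47,10],[50,0]]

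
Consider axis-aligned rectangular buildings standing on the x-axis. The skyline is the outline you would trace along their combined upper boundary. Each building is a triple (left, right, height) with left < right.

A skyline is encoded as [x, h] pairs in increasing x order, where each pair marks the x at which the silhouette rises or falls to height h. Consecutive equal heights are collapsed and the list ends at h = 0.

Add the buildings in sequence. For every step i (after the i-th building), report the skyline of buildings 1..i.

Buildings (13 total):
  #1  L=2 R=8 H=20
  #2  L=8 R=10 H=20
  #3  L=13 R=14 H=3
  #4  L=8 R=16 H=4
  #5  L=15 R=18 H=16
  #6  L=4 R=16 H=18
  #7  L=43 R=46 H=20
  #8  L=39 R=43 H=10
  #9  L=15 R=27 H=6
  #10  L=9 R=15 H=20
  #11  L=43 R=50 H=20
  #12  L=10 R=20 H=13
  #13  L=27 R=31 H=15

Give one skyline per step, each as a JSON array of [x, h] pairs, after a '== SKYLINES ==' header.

== SKYLINES ==
[[2,20],[8,0]]
[[2,20],[10,0]]
[[2,20],[10,0],[13,3],[14,0]]
[[2,20],[10,4],[16,0]]
[[2,20],[10,4],[15,16],[18,0]]
[[2,20],[10,18],[16,16],[18,0]]
[[2,20],[10,18],[16,16],[18,0],[43,20],[46,0]]
[[2,20],[10,18],[16,16],[18,0],[39,10],[43,20],[46,0]]
[[2,20],[10,18],[16,16],[18,6],[27,0],[39,10],[43,20],[46,0]]
[[2,20],[15,18],[16,16],[18,6],[27,0],[39,10],[43,20],[46,0]]
[[2,20],[15,18],[16,16],[18,6],[27,0],[39,10],[43,20],[50,0]]
[[2,20],[15,18],[16,16],[18,13],[20,6],[27,0],[39,10],[43,20],[50,0]]
[[2,20],[15,18],[16,16],[18,13],[20,6],[27,15],[31,0],[39,10],[43,20],[50,0]]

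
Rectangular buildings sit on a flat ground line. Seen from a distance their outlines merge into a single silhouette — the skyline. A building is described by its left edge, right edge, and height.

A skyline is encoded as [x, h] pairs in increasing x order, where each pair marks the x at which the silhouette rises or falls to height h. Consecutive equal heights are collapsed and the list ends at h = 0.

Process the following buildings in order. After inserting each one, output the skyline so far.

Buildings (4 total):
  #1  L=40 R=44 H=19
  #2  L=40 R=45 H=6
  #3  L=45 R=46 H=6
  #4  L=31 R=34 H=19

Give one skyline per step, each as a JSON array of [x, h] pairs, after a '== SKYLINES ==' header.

== SKYLINES ==
[[40,19],[44,0]]
[[40,19],[44,6],[45,0]]
[[40,19],[44,6],[46,0]]
[[31,19],[34,0],[40,19],[44,6],[46,0]]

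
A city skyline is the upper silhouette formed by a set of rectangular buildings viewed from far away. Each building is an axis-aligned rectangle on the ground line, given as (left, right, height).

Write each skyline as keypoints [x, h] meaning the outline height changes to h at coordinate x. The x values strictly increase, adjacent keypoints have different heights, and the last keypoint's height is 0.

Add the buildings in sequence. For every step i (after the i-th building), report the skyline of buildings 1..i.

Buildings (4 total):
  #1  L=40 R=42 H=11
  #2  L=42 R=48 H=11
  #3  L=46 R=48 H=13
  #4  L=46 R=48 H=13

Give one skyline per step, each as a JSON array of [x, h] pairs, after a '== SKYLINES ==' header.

== SKYLINES ==
[[40,11],[42,0]]
[[40,11],[48,0]]
[[40,11],[46,13],[48,0]]
[[40,11],[46,13],[48,0]]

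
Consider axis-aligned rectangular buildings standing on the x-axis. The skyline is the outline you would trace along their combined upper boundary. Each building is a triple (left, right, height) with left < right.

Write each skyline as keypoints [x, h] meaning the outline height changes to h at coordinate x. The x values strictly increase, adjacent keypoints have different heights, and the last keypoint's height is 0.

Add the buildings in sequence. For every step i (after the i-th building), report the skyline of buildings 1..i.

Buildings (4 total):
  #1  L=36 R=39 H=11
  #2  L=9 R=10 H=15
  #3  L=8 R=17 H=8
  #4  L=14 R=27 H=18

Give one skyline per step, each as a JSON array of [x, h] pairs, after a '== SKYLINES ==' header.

== SKYLINES ==
[[36,11],[39,0]]
[[9,15],[10,0],[36,11],[39,0]]
[[8,8],[9,15],[10,8],[17,0],[36,11],[39,0]]
[[8,8],[9,15],[10,8],[14,18],[27,0],[36,11],[39,0]]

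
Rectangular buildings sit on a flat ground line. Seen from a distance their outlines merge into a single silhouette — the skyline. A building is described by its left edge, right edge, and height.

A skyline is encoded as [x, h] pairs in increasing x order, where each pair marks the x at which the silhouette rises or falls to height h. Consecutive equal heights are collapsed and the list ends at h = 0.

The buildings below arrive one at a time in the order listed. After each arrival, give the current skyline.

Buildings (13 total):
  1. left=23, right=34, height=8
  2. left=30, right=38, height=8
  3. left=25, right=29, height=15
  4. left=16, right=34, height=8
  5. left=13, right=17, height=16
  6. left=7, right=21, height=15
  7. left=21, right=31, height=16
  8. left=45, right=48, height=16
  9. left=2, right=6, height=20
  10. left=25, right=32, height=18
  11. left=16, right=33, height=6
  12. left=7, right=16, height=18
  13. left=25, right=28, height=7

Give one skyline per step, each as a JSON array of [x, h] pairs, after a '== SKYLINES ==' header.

== SKYLINES ==
[[23,8],[34,0]]
[[23,8],[38,0]]
[[23,8],[25,15],[29,8],[38,0]]
[[16,8],[25,15],[29,8],[38,0]]
[[13,16],[17,8],[25,15],[29,8],[38,0]]
[[7,15],[13,16],[17,15],[21,8],[25,15],[29,8],[38,0]]
[[7,15],[13,16],[17,15],[21,16],[31,8],[38,0]]
[[7,15],[13,16],[17,15],[21,16],[31,8],[38,0],[45,16],[48,0]]
[[2,20],[6,0],[7,15],[13,16],[17,15],[21,16],[31,8],[38,0],[45,16],[48,0]]
[[2,20],[6,0],[7,15],[13,16],[17,15],[21,16],[25,18],[32,8],[38,0],[45,16],[48,0]]
[[2,20],[6,0],[7,15],[13,16],[17,15],[21,16],[25,18],[32,8],[38,0],[45,16],[48,0]]
[[2,20],[6,0],[7,18],[16,16],[17,15],[21,16],[25,18],[32,8],[38,0],[45,16],[48,0]]
[[2,20],[6,0],[7,18],[16,16],[17,15],[21,16],[25,18],[32,8],[38,0],[45,16],[48,0]]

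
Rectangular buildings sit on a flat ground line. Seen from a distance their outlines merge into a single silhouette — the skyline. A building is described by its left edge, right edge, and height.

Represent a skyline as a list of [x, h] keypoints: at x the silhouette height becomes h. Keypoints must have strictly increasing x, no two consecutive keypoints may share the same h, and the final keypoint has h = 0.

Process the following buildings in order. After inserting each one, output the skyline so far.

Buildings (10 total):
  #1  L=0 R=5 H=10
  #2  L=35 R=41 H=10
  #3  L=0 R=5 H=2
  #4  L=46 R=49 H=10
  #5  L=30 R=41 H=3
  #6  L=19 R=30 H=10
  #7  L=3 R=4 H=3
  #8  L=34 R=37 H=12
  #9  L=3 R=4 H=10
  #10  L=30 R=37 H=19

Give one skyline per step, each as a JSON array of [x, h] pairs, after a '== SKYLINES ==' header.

== SKYLINES ==
[[0,10],[5,0]]
[[0,10],[5,0],[35,10],[41,0]]
[[0,10],[5,0],[35,10],[41,0]]
[[0,10],[5,0],[35,10],[41,0],[46,10],[49,0]]
[[0,10],[5,0],[30,3],[35,10],[41,0],[46,10],[49,0]]
[[0,10],[5,0],[19,10],[30,3],[35,10],[41,0],[46,10],[49,0]]
[[0,10],[5,0],[19,10],[30,3],[35,10],[41,0],[46,10],[49,0]]
[[0,10],[5,0],[19,10],[30,3],[34,12],[37,10],[41,0],[46,10],[49,0]]
[[0,10],[5,0],[19,10],[30,3],[34,12],[37,10],[41,0],[46,10],[49,0]]
[[0,10],[5,0],[19,10],[30,19],[37,10],[41,0],[46,10],[49,0]]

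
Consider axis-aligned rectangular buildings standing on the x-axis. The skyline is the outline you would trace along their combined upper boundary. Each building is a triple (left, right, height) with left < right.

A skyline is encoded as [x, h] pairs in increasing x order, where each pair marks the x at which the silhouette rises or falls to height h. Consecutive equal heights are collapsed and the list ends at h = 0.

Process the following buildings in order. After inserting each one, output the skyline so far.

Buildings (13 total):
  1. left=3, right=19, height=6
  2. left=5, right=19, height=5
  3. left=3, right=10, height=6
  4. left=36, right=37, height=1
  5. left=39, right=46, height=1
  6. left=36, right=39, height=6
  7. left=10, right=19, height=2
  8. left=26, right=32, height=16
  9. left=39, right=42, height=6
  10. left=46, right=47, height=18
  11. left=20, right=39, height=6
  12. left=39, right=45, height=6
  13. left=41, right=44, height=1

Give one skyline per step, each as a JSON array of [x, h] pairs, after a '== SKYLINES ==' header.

== SKYLINES ==
[[3,6],[19,0]]
[[3,6],[19,0]]
[[3,6],[19,0]]
[[3,6],[19,0],[36,1],[37,0]]
[[3,6],[19,0],[36,1],[37,0],[39,1],[46,0]]
[[3,6],[19,0],[36,6],[39,1],[46,0]]
[[3,6],[19,0],[36,6],[39,1],[46,0]]
[[3,6],[19,0],[26,16],[32,0],[36,6],[39,1],[46,0]]
[[3,6],[19,0],[26,16],[32,0],[36,6],[42,1],[46,0]]
[[3,6],[19,0],[26,16],[32,0],[36,6],[42,1],[46,18],[47,0]]
[[3,6],[19,0],[20,6],[26,16],[32,6],[42,1],[46,18],[47,0]]
[[3,6],[19,0],[20,6],[26,16],[32,6],[45,1],[46,18],[47,0]]
[[3,6],[19,0],[20,6],[26,16],[32,6],[45,1],[46,18],[47,0]]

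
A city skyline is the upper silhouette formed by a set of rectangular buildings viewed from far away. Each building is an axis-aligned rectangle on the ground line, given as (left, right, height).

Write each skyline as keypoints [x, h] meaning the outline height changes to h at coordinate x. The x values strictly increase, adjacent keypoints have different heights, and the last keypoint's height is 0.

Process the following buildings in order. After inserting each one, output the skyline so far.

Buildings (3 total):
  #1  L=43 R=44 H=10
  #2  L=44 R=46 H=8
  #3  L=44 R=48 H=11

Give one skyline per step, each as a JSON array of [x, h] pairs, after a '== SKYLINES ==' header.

== SKYLINES ==
[[43,10],[44,0]]
[[43,10],[44,8],[46,0]]
[[43,10],[44,11],[48,0]]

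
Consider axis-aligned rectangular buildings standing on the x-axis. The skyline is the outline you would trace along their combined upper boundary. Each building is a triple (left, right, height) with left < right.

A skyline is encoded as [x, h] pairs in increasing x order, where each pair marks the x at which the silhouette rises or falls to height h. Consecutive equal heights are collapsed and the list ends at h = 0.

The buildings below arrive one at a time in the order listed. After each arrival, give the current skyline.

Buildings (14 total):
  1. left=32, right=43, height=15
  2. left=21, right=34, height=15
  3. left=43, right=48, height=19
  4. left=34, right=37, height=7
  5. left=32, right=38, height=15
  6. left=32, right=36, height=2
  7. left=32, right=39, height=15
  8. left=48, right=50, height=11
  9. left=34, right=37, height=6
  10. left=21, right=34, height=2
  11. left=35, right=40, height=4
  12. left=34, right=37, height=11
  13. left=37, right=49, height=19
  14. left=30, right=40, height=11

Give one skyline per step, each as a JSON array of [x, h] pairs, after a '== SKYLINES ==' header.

== SKYLINES ==
[[32,15],[43,0]]
[[21,15],[43,0]]
[[21,15],[43,19],[48,0]]
[[21,15],[43,19],[48,0]]
[[21,15],[43,19],[48,0]]
[[21,15],[43,19],[48,0]]
[[21,15],[43,19],[48,0]]
[[21,15],[43,19],[48,11],[50,0]]
[[21,15],[43,19],[48,11],[50,0]]
[[21,15],[43,19],[48,11],[50,0]]
[[21,15],[43,19],[48,11],[50,0]]
[[21,15],[43,19],[48,11],[50,0]]
[[21,15],[37,19],[49,11],[50,0]]
[[21,15],[37,19],[49,11],[50,0]]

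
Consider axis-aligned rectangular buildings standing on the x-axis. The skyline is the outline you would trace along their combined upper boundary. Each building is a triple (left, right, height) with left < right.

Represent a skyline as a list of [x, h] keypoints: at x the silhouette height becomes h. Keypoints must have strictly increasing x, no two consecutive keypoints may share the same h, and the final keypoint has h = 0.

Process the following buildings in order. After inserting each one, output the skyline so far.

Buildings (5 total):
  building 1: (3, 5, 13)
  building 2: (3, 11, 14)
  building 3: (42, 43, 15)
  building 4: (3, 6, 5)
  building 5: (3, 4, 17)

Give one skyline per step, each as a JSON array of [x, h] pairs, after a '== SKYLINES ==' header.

== SKYLINES ==
[[3,13],[5,0]]
[[3,14],[11,0]]
[[3,14],[11,0],[42,15],[43,0]]
[[3,14],[11,0],[42,15],[43,0]]
[[3,17],[4,14],[11,0],[42,15],[43,0]]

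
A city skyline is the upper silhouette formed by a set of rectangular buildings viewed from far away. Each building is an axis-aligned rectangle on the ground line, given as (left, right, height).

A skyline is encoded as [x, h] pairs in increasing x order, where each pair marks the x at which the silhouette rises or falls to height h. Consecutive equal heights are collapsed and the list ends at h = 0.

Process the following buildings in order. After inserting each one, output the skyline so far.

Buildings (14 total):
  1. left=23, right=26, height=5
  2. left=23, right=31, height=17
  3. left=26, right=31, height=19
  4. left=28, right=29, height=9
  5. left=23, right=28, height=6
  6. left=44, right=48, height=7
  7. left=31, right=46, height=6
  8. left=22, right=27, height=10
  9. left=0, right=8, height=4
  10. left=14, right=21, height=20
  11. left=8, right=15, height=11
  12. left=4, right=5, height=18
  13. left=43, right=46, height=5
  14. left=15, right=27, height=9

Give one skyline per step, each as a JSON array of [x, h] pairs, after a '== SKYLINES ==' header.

== SKYLINES ==
[[23,5],[26,0]]
[[23,17],[31,0]]
[[23,17],[26,19],[31,0]]
[[23,17],[26,19],[31,0]]
[[23,17],[26,19],[31,0]]
[[23,17],[26,19],[31,0],[44,7],[48,0]]
[[23,17],[26,19],[31,6],[44,7],[48,0]]
[[22,10],[23,17],[26,19],[31,6],[44,7],[48,0]]
[[0,4],[8,0],[22,10],[23,17],[26,19],[31,6],[44,7],[48,0]]
[[0,4],[8,0],[14,20],[21,0],[22,10],[23,17],[26,19],[31,6],[44,7],[48,0]]
[[0,4],[8,11],[14,20],[21,0],[22,10],[23,17],[26,19],[31,6],[44,7],[48,0]]
[[0,4],[4,18],[5,4],[8,11],[14,20],[21,0],[22,10],[23,17],[26,19],[31,6],[44,7],[48,0]]
[[0,4],[4,18],[5,4],[8,11],[14,20],[21,0],[22,10],[23,17],[26,19],[31,6],[44,7],[48,0]]
[[0,4],[4,18],[5,4],[8,11],[14,20],[21,9],[22,10],[23,17],[26,19],[31,6],[44,7],[48,0]]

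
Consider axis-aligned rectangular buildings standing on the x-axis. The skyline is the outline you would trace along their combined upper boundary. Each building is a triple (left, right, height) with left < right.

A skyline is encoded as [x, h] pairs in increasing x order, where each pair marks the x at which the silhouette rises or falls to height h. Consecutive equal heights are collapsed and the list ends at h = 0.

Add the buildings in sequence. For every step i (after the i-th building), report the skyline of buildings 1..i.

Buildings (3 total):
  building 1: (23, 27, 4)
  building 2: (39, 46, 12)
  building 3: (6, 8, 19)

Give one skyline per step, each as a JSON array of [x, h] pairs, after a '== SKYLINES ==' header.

== SKYLINES ==
[[23,4],[27,0]]
[[23,4],[27,0],[39,12],[46,0]]
[[6,19],[8,0],[23,4],[27,0],[39,12],[46,0]]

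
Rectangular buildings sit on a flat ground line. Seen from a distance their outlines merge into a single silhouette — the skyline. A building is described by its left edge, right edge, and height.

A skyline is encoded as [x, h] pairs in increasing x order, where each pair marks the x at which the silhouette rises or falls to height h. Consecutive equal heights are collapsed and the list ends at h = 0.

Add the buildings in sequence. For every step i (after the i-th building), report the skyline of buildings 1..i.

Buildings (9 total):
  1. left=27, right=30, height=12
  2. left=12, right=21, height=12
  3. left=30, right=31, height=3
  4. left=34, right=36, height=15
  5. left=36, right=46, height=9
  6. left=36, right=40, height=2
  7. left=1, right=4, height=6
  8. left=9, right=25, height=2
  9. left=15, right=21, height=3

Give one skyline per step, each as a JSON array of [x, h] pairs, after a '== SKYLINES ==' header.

== SKYLINES ==
[[27,12],[30,0]]
[[12,12],[21,0],[27,12],[30,0]]
[[12,12],[21,0],[27,12],[30,3],[31,0]]
[[12,12],[21,0],[27,12],[30,3],[31,0],[34,15],[36,0]]
[[12,12],[21,0],[27,12],[30,3],[31,0],[34,15],[36,9],[46,0]]
[[12,12],[21,0],[27,12],[30,3],[31,0],[34,15],[36,9],[46,0]]
[[1,6],[4,0],[12,12],[21,0],[27,12],[30,3],[31,0],[34,15],[36,9],[46,0]]
[[1,6],[4,0],[9,2],[12,12],[21,2],[25,0],[27,12],[30,3],[31,0],[34,15],[36,9],[46,0]]
[[1,6],[4,0],[9,2],[12,12],[21,2],[25,0],[27,12],[30,3],[31,0],[34,15],[36,9],[46,0]]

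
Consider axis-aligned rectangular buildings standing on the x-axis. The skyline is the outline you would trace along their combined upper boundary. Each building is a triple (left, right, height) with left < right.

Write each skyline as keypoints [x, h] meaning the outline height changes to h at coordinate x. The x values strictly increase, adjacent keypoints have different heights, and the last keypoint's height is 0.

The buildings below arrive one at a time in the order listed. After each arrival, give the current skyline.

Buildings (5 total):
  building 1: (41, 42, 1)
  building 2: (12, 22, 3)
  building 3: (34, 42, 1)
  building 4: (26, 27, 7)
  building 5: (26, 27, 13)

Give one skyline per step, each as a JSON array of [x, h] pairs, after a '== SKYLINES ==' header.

== SKYLINES ==
[[41,1],[42,0]]
[[12,3],[22,0],[41,1],[42,0]]
[[12,3],[22,0],[34,1],[42,0]]
[[12,3],[22,0],[26,7],[27,0],[34,1],[42,0]]
[[12,3],[22,0],[26,13],[27,0],[34,1],[42,0]]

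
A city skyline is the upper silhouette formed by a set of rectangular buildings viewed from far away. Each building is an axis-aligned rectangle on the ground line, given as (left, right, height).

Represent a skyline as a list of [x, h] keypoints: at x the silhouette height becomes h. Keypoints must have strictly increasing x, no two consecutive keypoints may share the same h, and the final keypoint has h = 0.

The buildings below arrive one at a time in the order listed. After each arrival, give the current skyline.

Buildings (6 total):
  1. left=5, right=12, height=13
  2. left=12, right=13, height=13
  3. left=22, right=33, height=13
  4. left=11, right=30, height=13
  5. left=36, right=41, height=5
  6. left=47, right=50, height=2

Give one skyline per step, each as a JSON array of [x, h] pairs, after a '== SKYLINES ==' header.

== SKYLINES ==
[[5,13],[12,0]]
[[5,13],[13,0]]
[[5,13],[13,0],[22,13],[33,0]]
[[5,13],[33,0]]
[[5,13],[33,0],[36,5],[41,0]]
[[5,13],[33,0],[36,5],[41,0],[47,2],[50,0]]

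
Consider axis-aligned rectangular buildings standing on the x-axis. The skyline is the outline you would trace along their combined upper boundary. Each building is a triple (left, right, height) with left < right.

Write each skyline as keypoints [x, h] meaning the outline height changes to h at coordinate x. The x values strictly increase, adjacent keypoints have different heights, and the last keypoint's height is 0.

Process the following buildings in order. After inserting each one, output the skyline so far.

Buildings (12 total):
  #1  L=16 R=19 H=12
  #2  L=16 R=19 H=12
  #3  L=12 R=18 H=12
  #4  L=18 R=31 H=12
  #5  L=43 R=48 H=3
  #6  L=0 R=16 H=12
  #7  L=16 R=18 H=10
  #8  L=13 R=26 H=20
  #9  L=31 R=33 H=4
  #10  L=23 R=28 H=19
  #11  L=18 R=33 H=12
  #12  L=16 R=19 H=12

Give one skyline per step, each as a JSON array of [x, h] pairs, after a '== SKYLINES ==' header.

== SKYLINES ==
[[16,12],[19,0]]
[[16,12],[19,0]]
[[12,12],[19,0]]
[[12,12],[31,0]]
[[12,12],[31,0],[43,3],[48,0]]
[[0,12],[31,0],[43,3],[48,0]]
[[0,12],[31,0],[43,3],[48,0]]
[[0,12],[13,20],[26,12],[31,0],[43,3],[48,0]]
[[0,12],[13,20],[26,12],[31,4],[33,0],[43,3],[48,0]]
[[0,12],[13,20],[26,19],[28,12],[31,4],[33,0],[43,3],[48,0]]
[[0,12],[13,20],[26,19],[28,12],[33,0],[43,3],[48,0]]
[[0,12],[13,20],[26,19],[28,12],[33,0],[43,3],[48,0]]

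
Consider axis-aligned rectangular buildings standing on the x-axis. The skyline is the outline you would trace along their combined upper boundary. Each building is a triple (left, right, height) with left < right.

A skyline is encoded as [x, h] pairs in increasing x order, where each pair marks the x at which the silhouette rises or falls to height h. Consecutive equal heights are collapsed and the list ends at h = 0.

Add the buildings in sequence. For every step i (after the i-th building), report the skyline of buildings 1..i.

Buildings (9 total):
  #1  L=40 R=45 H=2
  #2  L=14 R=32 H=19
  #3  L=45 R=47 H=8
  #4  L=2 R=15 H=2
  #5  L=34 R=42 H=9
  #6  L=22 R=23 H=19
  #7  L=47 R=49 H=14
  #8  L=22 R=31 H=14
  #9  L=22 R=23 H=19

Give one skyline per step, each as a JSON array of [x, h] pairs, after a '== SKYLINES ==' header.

== SKYLINES ==
[[40,2],[45,0]]
[[14,19],[32,0],[40,2],[45,0]]
[[14,19],[32,0],[40,2],[45,8],[47,0]]
[[2,2],[14,19],[32,0],[40,2],[45,8],[47,0]]
[[2,2],[14,19],[32,0],[34,9],[42,2],[45,8],[47,0]]
[[2,2],[14,19],[32,0],[34,9],[42,2],[45,8],[47,0]]
[[2,2],[14,19],[32,0],[34,9],[42,2],[45,8],[47,14],[49,0]]
[[2,2],[14,19],[32,0],[34,9],[42,2],[45,8],[47,14],[49,0]]
[[2,2],[14,19],[32,0],[34,9],[42,2],[45,8],[47,14],[49,0]]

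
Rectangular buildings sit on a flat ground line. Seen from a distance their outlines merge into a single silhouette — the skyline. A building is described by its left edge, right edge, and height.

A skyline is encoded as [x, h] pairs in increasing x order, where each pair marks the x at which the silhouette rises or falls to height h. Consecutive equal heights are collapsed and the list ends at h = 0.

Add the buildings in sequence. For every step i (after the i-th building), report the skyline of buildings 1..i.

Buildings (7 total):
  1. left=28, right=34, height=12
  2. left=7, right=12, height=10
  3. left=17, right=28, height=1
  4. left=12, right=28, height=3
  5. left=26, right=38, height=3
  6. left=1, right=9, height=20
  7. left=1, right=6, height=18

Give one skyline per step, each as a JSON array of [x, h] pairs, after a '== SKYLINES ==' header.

== SKYLINES ==
[[28,12],[34,0]]
[[7,10],[12,0],[28,12],[34,0]]
[[7,10],[12,0],[17,1],[28,12],[34,0]]
[[7,10],[12,3],[28,12],[34,0]]
[[7,10],[12,3],[28,12],[34,3],[38,0]]
[[1,20],[9,10],[12,3],[28,12],[34,3],[38,0]]
[[1,20],[9,10],[12,3],[28,12],[34,3],[38,0]]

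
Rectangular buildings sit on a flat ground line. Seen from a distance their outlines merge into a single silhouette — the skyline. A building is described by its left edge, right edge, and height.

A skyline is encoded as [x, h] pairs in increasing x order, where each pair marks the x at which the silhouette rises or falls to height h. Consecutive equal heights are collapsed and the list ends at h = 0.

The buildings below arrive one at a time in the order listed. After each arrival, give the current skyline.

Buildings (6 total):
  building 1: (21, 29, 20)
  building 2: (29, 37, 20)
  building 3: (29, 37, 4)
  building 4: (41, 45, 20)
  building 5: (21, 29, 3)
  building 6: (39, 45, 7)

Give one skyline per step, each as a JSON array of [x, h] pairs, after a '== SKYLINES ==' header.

== SKYLINES ==
[[21,20],[29,0]]
[[21,20],[37,0]]
[[21,20],[37,0]]
[[21,20],[37,0],[41,20],[45,0]]
[[21,20],[37,0],[41,20],[45,0]]
[[21,20],[37,0],[39,7],[41,20],[45,0]]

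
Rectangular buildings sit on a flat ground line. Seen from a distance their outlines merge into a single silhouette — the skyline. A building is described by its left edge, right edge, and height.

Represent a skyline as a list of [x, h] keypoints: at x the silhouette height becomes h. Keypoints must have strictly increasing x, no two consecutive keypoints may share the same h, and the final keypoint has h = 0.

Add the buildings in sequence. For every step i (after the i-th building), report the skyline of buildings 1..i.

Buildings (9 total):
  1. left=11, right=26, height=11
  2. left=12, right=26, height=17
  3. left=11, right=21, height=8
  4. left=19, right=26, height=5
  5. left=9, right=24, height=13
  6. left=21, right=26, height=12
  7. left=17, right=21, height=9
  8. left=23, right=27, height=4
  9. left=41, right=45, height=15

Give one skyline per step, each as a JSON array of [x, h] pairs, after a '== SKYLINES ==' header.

== SKYLINES ==
[[11,11],[26,0]]
[[11,11],[12,17],[26,0]]
[[11,11],[12,17],[26,0]]
[[11,11],[12,17],[26,0]]
[[9,13],[12,17],[26,0]]
[[9,13],[12,17],[26,0]]
[[9,13],[12,17],[26,0]]
[[9,13],[12,17],[26,4],[27,0]]
[[9,13],[12,17],[26,4],[27,0],[41,15],[45,0]]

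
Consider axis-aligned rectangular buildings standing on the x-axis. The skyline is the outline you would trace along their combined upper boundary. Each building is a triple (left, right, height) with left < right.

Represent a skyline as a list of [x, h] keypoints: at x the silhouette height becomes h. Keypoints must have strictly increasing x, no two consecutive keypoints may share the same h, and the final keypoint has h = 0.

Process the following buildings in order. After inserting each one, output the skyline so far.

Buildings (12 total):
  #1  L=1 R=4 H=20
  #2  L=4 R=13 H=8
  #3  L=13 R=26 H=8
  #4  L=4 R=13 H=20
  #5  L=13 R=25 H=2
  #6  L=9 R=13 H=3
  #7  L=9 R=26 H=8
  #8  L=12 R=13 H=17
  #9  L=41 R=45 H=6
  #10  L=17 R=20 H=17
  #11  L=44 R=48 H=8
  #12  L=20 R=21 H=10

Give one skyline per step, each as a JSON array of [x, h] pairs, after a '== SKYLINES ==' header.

== SKYLINES ==
[[1,20],[4,0]]
[[1,20],[4,8],[13,0]]
[[1,20],[4,8],[26,0]]
[[1,20],[13,8],[26,0]]
[[1,20],[13,8],[26,0]]
[[1,20],[13,8],[26,0]]
[[1,20],[13,8],[26,0]]
[[1,20],[13,8],[26,0]]
[[1,20],[13,8],[26,0],[41,6],[45,0]]
[[1,20],[13,8],[17,17],[20,8],[26,0],[41,6],[45,0]]
[[1,20],[13,8],[17,17],[20,8],[26,0],[41,6],[44,8],[48,0]]
[[1,20],[13,8],[17,17],[20,10],[21,8],[26,0],[41,6],[44,8],[48,0]]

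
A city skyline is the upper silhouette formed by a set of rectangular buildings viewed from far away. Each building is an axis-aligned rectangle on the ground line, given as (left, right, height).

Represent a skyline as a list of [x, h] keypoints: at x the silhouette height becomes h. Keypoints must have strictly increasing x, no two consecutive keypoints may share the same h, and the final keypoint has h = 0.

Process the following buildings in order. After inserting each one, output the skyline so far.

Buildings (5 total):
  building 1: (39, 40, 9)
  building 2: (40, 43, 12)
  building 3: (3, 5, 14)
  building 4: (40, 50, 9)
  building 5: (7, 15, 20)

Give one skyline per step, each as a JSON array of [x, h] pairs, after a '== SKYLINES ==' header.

== SKYLINES ==
[[39,9],[40,0]]
[[39,9],[40,12],[43,0]]
[[3,14],[5,0],[39,9],[40,12],[43,0]]
[[3,14],[5,0],[39,9],[40,12],[43,9],[50,0]]
[[3,14],[5,0],[7,20],[15,0],[39,9],[40,12],[43,9],[50,0]]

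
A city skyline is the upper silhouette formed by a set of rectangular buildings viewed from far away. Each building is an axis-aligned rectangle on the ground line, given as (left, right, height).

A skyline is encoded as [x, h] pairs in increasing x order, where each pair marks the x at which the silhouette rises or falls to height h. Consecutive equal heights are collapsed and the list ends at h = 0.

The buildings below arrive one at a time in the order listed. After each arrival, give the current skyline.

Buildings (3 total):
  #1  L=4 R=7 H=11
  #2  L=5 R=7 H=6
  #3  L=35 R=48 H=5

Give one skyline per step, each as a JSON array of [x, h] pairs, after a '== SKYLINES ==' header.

== SKYLINES ==
[[4,11],[7,0]]
[[4,11],[7,0]]
[[4,11],[7,0],[35,5],[48,0]]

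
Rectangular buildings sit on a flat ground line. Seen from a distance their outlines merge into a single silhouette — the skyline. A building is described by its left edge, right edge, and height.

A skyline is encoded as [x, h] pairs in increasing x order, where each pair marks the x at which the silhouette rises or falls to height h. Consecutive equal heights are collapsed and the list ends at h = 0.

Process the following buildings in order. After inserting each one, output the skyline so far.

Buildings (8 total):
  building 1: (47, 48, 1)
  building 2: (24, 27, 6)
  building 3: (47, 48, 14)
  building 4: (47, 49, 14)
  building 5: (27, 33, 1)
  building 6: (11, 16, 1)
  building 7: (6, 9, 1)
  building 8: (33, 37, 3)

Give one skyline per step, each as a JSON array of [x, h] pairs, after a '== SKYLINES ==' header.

== SKYLINES ==
[[47,1],[48,0]]
[[24,6],[27,0],[47,1],[48,0]]
[[24,6],[27,0],[47,14],[48,0]]
[[24,6],[27,0],[47,14],[49,0]]
[[24,6],[27,1],[33,0],[47,14],[49,0]]
[[11,1],[16,0],[24,6],[27,1],[33,0],[47,14],[49,0]]
[[6,1],[9,0],[11,1],[16,0],[24,6],[27,1],[33,0],[47,14],[49,0]]
[[6,1],[9,0],[11,1],[16,0],[24,6],[27,1],[33,3],[37,0],[47,14],[49,0]]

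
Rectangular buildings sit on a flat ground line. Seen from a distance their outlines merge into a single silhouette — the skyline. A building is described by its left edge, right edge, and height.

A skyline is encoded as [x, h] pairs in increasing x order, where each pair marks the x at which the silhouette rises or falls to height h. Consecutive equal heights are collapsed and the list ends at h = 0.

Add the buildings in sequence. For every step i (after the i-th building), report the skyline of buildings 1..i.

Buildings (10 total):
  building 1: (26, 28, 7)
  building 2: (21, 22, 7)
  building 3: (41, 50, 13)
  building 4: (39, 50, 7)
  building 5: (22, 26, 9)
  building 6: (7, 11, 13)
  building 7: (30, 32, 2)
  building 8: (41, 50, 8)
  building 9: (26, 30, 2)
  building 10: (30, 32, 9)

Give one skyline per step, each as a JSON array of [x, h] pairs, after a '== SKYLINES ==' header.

== SKYLINES ==
[[26,7],[28,0]]
[[21,7],[22,0],[26,7],[28,0]]
[[21,7],[22,0],[26,7],[28,0],[41,13],[50,0]]
[[21,7],[22,0],[26,7],[28,0],[39,7],[41,13],[50,0]]
[[21,7],[22,9],[26,7],[28,0],[39,7],[41,13],[50,0]]
[[7,13],[11,0],[21,7],[22,9],[26,7],[28,0],[39,7],[41,13],[50,0]]
[[7,13],[11,0],[21,7],[22,9],[26,7],[28,0],[30,2],[32,0],[39,7],[41,13],[50,0]]
[[7,13],[11,0],[21,7],[22,9],[26,7],[28,0],[30,2],[32,0],[39,7],[41,13],[50,0]]
[[7,13],[11,0],[21,7],[22,9],[26,7],[28,2],[32,0],[39,7],[41,13],[50,0]]
[[7,13],[11,0],[21,7],[22,9],[26,7],[28,2],[30,9],[32,0],[39,7],[41,13],[50,0]]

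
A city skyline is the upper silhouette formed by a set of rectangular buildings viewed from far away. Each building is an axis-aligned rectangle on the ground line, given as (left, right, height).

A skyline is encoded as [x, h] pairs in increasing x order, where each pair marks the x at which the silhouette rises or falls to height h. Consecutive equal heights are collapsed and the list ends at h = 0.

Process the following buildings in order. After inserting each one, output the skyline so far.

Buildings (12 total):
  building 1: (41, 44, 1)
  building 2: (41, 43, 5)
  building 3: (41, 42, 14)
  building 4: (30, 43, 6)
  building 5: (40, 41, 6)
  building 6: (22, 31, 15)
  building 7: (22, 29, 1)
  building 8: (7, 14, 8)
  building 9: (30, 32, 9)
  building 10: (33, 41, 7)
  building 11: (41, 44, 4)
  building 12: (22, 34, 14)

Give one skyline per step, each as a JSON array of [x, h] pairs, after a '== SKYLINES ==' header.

== SKYLINES ==
[[41,1],[44,0]]
[[41,5],[43,1],[44,0]]
[[41,14],[42,5],[43,1],[44,0]]
[[30,6],[41,14],[42,6],[43,1],[44,0]]
[[30,6],[41,14],[42,6],[43,1],[44,0]]
[[22,15],[31,6],[41,14],[42,6],[43,1],[44,0]]
[[22,15],[31,6],[41,14],[42,6],[43,1],[44,0]]
[[7,8],[14,0],[22,15],[31,6],[41,14],[42,6],[43,1],[44,0]]
[[7,8],[14,0],[22,15],[31,9],[32,6],[41,14],[42,6],[43,1],[44,0]]
[[7,8],[14,0],[22,15],[31,9],[32,6],[33,7],[41,14],[42,6],[43,1],[44,0]]
[[7,8],[14,0],[22,15],[31,9],[32,6],[33,7],[41,14],[42,6],[43,4],[44,0]]
[[7,8],[14,0],[22,15],[31,14],[34,7],[41,14],[42,6],[43,4],[44,0]]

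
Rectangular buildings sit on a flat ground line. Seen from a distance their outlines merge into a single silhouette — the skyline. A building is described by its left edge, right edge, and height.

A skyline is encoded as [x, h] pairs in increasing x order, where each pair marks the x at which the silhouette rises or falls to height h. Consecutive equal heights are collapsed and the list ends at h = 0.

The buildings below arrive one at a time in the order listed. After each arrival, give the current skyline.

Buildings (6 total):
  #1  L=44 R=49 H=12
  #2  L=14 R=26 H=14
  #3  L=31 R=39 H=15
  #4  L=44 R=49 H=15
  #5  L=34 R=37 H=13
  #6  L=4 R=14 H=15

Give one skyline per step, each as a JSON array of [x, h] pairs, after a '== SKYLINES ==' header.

== SKYLINES ==
[[44,12],[49,0]]
[[14,14],[26,0],[44,12],[49,0]]
[[14,14],[26,0],[31,15],[39,0],[44,12],[49,0]]
[[14,14],[26,0],[31,15],[39,0],[44,15],[49,0]]
[[14,14],[26,0],[31,15],[39,0],[44,15],[49,0]]
[[4,15],[14,14],[26,0],[31,15],[39,0],[44,15],[49,0]]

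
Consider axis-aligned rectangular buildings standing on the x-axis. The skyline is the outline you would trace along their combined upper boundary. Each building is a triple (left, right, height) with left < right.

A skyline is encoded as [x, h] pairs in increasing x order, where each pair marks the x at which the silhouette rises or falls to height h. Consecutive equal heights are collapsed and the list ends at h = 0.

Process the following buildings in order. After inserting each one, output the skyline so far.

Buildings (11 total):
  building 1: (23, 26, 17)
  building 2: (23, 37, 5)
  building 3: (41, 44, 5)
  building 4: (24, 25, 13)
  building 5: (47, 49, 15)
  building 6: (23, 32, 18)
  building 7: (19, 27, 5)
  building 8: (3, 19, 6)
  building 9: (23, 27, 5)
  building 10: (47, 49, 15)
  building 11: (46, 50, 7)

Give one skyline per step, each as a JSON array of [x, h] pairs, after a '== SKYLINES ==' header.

== SKYLINES ==
[[23,17],[26,0]]
[[23,17],[26,5],[37,0]]
[[23,17],[26,5],[37,0],[41,5],[44,0]]
[[23,17],[26,5],[37,0],[41,5],[44,0]]
[[23,17],[26,5],[37,0],[41,5],[44,0],[47,15],[49,0]]
[[23,18],[32,5],[37,0],[41,5],[44,0],[47,15],[49,0]]
[[19,5],[23,18],[32,5],[37,0],[41,5],[44,0],[47,15],[49,0]]
[[3,6],[19,5],[23,18],[32,5],[37,0],[41,5],[44,0],[47,15],[49,0]]
[[3,6],[19,5],[23,18],[32,5],[37,0],[41,5],[44,0],[47,15],[49,0]]
[[3,6],[19,5],[23,18],[32,5],[37,0],[41,5],[44,0],[47,15],[49,0]]
[[3,6],[19,5],[23,18],[32,5],[37,0],[41,5],[44,0],[46,7],[47,15],[49,7],[50,0]]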